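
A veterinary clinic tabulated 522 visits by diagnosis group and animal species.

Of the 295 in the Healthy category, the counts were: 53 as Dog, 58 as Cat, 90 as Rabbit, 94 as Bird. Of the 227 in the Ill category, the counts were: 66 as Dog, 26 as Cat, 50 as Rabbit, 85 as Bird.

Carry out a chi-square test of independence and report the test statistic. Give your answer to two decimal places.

Row totals: 295, 227. Column totals: 119, 84, 140, 179. Grand total N = 522.
Expected counts (row total × column total / N):
  Healthy, Dog: 295×119/522 = 67.251
  Healthy, Cat: 295×84/522 = 47.471
  Healthy, Rabbit: 295×140/522 = 79.119
  Healthy, Bird: 295×179/522 = 101.159
  Ill, Dog: 227×119/522 = 51.749
  Ill, Cat: 227×84/522 = 36.529
  Ill, Rabbit: 227×140/522 = 60.881
  Ill, Bird: 227×179/522 = 77.841
Contributions (O − E)²/E:
  (53 − 67.251)²/67.251 = 3.0199
  (58 − 47.471)²/47.471 = 2.3353
  (90 − 79.119)²/79.119 = 1.4964
  (94 − 101.159)²/101.159 = 0.5066
  (66 − 51.749)²/51.749 = 3.9245
  (26 − 36.529)²/36.529 = 3.0348
  (50 − 60.881)²/60.881 = 1.9447
  (85 − 77.841)²/77.841 = 0.6584
χ² = 3.0199 + 2.3353 + 1.4964 + 0.5066 + 3.9245 + 3.0348 + 1.9447 + 0.6584 = 16.92

16.92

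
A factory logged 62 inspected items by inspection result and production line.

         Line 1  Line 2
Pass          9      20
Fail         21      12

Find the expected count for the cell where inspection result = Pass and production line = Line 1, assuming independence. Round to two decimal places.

Row total (Pass) = 29; column total (Line 1) = 30; grand total N = 62.
Expected count = (row total × column total) / N = 29 × 30 / 62 = 14.03.

14.03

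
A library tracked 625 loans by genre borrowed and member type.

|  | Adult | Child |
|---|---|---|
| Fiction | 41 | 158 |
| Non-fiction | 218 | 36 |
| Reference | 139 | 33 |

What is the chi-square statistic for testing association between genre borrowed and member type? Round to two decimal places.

Row totals: 199, 254, 172. Column totals: 398, 227. Grand total N = 625.
Expected counts (row total × column total / N):
  Fiction, Adult: 199×398/625 = 126.723
  Fiction, Child: 199×227/625 = 72.277
  Non-fiction, Adult: 254×398/625 = 161.747
  Non-fiction, Child: 254×227/625 = 92.253
  Reference, Adult: 172×398/625 = 109.530
  Reference, Child: 172×227/625 = 62.470
Contributions (O − E)²/E:
  (41 − 126.723)²/126.723 = 57.9882
  (158 − 72.277)²/72.277 = 101.6704
  (218 − 161.747)²/161.747 = 19.5639
  (36 − 92.253)²/92.253 = 34.3013
  (139 − 109.530)²/109.530 = 7.9292
  (33 − 62.470)²/62.470 = 13.9024
χ² = 57.9882 + 101.6704 + 19.5639 + 34.3013 + 7.9292 + 13.9024 = 235.36

235.36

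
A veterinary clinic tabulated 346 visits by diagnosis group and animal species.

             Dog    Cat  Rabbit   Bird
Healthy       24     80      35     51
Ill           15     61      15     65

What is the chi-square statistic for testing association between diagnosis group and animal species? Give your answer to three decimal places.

11.093

Row totals: 190, 156. Column totals: 39, 141, 50, 116. Grand total N = 346.
Expected counts (row total × column total / N):
  Healthy, Dog: 190×39/346 = 21.4162
  Healthy, Cat: 190×141/346 = 77.4277
  Healthy, Rabbit: 190×50/346 = 27.4566
  Healthy, Bird: 190×116/346 = 63.6994
  Ill, Dog: 156×39/346 = 17.5838
  Ill, Cat: 156×141/346 = 63.5723
  Ill, Rabbit: 156×50/346 = 22.5434
  Ill, Bird: 156×116/346 = 52.3006
Contributions (O − E)²/E:
  (24 − 21.4162)²/21.4162 = 0.3117
  (80 − 77.4277)²/77.4277 = 0.0855
  (35 − 27.4566)²/27.4566 = 2.0725
  (51 − 63.6994)²/63.6994 = 2.5318
  (15 − 17.5838)²/17.5838 = 0.3797
  (61 − 63.5723)²/63.5723 = 0.1041
  (15 − 22.5434)²/22.5434 = 2.5241
  (65 − 52.3006)²/52.3006 = 3.0836
χ² = 0.3117 + 0.0855 + 2.0725 + 2.5318 + 0.3797 + 0.1041 + 2.5241 + 3.0836 = 11.093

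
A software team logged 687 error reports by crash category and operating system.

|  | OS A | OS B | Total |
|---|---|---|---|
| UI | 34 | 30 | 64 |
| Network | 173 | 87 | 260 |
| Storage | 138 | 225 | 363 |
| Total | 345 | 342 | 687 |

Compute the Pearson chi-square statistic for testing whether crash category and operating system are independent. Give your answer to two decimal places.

Grand total N = 687.
Expected counts (row total × column total / N):
  UI, OS A: 64×345/687 = 32.140
  UI, OS B: 64×342/687 = 31.860
  Network, OS A: 260×345/687 = 130.568
  Network, OS B: 260×342/687 = 129.432
  Storage, OS A: 363×345/687 = 182.293
  Storage, OS B: 363×342/687 = 180.707
Contributions (O − E)²/E:
  (34 − 32.140)²/32.140 = 0.1076
  (30 − 31.860)²/31.860 = 0.1086
  (173 − 130.568)²/130.568 = 13.7896
  (87 − 129.432)²/129.432 = 13.9106
  (138 − 182.293)²/182.293 = 10.7622
  (225 − 180.707)²/180.707 = 10.8566
χ² = 0.1076 + 0.1086 + 13.7896 + 13.9106 + 10.7622 + 10.8566 = 49.54

49.54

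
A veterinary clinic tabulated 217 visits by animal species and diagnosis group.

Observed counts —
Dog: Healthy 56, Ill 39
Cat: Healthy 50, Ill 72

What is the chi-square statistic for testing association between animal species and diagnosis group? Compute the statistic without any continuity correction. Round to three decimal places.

Row totals: 95, 122. Column totals: 106, 111. Grand total N = 217.
Expected counts (row total × column total / N):
  Dog, Healthy: 95×106/217 = 46.4055
  Dog, Ill: 95×111/217 = 48.5945
  Cat, Healthy: 122×106/217 = 59.5945
  Cat, Ill: 122×111/217 = 62.4055
Contributions (O − E)²/E:
  (56 − 46.4055)²/46.4055 = 1.9837
  (39 − 48.5945)²/48.5945 = 1.8943
  (50 − 59.5945)²/59.5945 = 1.5447
  (72 − 62.4055)²/62.4055 = 1.4751
χ² = 1.9837 + 1.8943 + 1.5447 + 1.4751 = 6.898

6.898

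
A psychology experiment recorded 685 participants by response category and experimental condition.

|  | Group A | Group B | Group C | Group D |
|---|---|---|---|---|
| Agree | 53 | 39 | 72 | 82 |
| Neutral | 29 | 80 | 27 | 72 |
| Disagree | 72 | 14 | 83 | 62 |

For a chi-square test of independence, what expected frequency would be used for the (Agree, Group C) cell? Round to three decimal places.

Row total (Agree) = 246; column total (Group C) = 182; grand total N = 685.
Expected count = (row total × column total) / N = 246 × 182 / 685 = 65.361.

65.361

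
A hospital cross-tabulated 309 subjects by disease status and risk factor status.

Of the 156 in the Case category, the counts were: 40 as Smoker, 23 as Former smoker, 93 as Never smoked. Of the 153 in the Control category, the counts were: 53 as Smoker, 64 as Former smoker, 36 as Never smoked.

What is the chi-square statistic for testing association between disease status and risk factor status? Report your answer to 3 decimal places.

Row totals: 156, 153. Column totals: 93, 87, 129. Grand total N = 309.
Expected counts (row total × column total / N):
  Case, Smoker: 156×93/309 = 46.9515
  Case, Former smoker: 156×87/309 = 43.9223
  Case, Never smoked: 156×129/309 = 65.1262
  Control, Smoker: 153×93/309 = 46.0485
  Control, Former smoker: 153×87/309 = 43.0777
  Control, Never smoked: 153×129/309 = 63.8738
Contributions (O − E)²/E:
  (40 − 46.9515)²/46.9515 = 1.0292
  (23 − 43.9223)²/43.9223 = 9.9663
  (93 − 65.1262)²/65.1262 = 11.9299
  (53 − 46.0485)²/46.0485 = 1.0494
  (64 − 43.0777)²/43.0777 = 10.1617
  (36 − 63.8738)²/63.8738 = 12.1638
χ² = 1.0292 + 9.9663 + 11.9299 + 1.0494 + 10.1617 + 12.1638 = 46.300

46.300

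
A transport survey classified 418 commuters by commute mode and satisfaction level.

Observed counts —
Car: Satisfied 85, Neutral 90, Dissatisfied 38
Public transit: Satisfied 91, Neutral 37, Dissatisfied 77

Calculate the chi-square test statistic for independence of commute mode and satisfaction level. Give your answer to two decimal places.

Row totals: 213, 205. Column totals: 176, 127, 115. Grand total N = 418.
Expected counts (row total × column total / N):
  Car, Satisfied: 213×176/418 = 89.684
  Car, Neutral: 213×127/418 = 64.715
  Car, Dissatisfied: 213×115/418 = 58.600
  Public transit, Satisfied: 205×176/418 = 86.316
  Public transit, Neutral: 205×127/418 = 62.285
  Public transit, Dissatisfied: 205×115/418 = 56.400
Contributions (O − E)²/E:
  (85 − 89.684)²/89.684 = 0.2446
  (90 − 64.715)²/64.715 = 9.8792
  (38 − 58.600)²/58.600 = 7.2416
  (91 − 86.316)²/86.316 = 0.2542
  (37 − 62.285)²/62.285 = 10.2646
  (77 − 56.400)²/56.400 = 7.5241
χ² = 0.2446 + 9.8792 + 7.2416 + 0.2542 + 10.2646 + 7.5241 = 35.41

35.41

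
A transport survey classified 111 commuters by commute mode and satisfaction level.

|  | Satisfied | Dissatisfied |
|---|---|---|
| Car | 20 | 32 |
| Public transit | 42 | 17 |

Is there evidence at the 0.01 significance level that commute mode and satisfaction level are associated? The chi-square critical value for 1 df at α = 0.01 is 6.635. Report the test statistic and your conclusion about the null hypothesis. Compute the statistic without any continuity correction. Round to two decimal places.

Row totals: 52, 59. Column totals: 62, 49. Grand total N = 111.
Expected counts (row total × column total / N):
  Car, Satisfied: 52×62/111 = 29.045
  Car, Dissatisfied: 52×49/111 = 22.955
  Public transit, Satisfied: 59×62/111 = 32.955
  Public transit, Dissatisfied: 59×49/111 = 26.045
Contributions (O − E)²/E:
  (20 − 29.045)²/29.045 = 2.8167
  (32 − 22.955)²/22.955 = 3.5640
  (42 − 32.955)²/32.955 = 2.4825
  (17 − 26.045)²/26.045 = 3.1412
χ² = 2.8167 + 3.5640 + 2.4825 + 3.1412 = 12.00
df = (2−1)(2−1) = 1. Since 12.00 > 6.635, reject the null hypothesis of independence at α = 0.01.

12.00; reject H₀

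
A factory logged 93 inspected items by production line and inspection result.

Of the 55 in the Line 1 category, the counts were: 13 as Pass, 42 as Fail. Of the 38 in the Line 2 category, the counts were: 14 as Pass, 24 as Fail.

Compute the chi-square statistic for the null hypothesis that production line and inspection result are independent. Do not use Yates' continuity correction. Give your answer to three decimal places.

Row totals: 55, 38. Column totals: 27, 66. Grand total N = 93.
Expected counts (row total × column total / N):
  Line 1, Pass: 55×27/93 = 15.9677
  Line 1, Fail: 55×66/93 = 39.0323
  Line 2, Pass: 38×27/93 = 11.0323
  Line 2, Fail: 38×66/93 = 26.9677
Contributions (O − E)²/E:
  (13 − 15.9677)²/15.9677 = 0.5516
  (42 − 39.0323)²/39.0323 = 0.2256
  (14 − 11.0323)²/11.0323 = 0.7983
  (24 − 26.9677)²/26.9677 = 0.3266
χ² = 0.5516 + 0.2256 + 0.7983 + 0.3266 = 1.902

1.902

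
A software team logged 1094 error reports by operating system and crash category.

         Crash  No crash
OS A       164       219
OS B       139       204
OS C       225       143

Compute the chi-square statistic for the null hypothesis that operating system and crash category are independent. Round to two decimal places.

37.21

Row totals: 383, 343, 368. Column totals: 528, 566. Grand total N = 1094.
Expected counts (row total × column total / N):
  OS A, Crash: 383×528/1094 = 184.848
  OS A, No crash: 383×566/1094 = 198.152
  OS B, Crash: 343×528/1094 = 165.543
  OS B, No crash: 343×566/1094 = 177.457
  OS C, Crash: 368×528/1094 = 177.609
  OS C, No crash: 368×566/1094 = 190.391
Contributions (O − E)²/E:
  (164 − 184.848)²/184.848 = 2.3513
  (219 − 198.152)²/198.152 = 2.1935
  (139 − 165.543)²/165.543 = 4.2559
  (204 − 177.457)²/177.457 = 3.9701
  (225 − 177.609)²/177.609 = 12.6452
  (143 − 190.391)²/190.391 = 11.7963
χ² = 2.3513 + 2.1935 + 4.2559 + 3.9701 + 12.6452 + 11.7963 = 37.21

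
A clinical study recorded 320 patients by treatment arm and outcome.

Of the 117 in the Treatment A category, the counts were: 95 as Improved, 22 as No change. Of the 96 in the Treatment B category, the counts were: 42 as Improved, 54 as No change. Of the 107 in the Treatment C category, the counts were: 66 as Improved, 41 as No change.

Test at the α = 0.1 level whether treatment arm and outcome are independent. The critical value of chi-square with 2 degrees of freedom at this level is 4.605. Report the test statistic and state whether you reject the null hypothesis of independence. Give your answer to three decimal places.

Row totals: 117, 96, 107. Column totals: 203, 117. Grand total N = 320.
Expected counts (row total × column total / N):
  Treatment A, Improved: 117×203/320 = 74.2219
  Treatment A, No change: 117×117/320 = 42.7781
  Treatment B, Improved: 96×203/320 = 60.9000
  Treatment B, No change: 96×117/320 = 35.1000
  Treatment C, Improved: 107×203/320 = 67.8781
  Treatment C, No change: 107×117/320 = 39.1219
Contributions (O − E)²/E:
  (95 − 74.2219)²/74.2219 = 5.8167
  (22 − 42.7781)²/42.7781 = 10.0923
  (42 − 60.9000)²/60.9000 = 5.8655
  (54 − 35.1000)²/35.1000 = 10.1769
  (66 − 67.8781)²/67.8781 = 0.0520
  (41 − 39.1219)²/39.1219 = 0.0902
χ² = 5.8167 + 10.0923 + 5.8655 + 10.1769 + 0.0520 + 0.0902 = 32.094
df = (3−1)(2−1) = 2. Since 32.094 > 4.605, reject the null hypothesis of independence at α = 0.1.

32.094; reject H₀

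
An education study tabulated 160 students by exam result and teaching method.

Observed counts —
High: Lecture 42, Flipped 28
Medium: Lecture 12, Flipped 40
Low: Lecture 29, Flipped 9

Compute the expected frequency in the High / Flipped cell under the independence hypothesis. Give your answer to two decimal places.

Row total (High) = 70; column total (Flipped) = 77; grand total N = 160.
Expected count = (row total × column total) / N = 70 × 77 / 160 = 33.69.

33.69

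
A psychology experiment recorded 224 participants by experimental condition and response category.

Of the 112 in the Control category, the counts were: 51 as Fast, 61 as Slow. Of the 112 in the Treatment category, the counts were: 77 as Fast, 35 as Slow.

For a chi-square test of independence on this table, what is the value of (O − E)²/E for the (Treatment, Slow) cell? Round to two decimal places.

3.52

Row total (Treatment) = 112; column total (Slow) = 96; N = 224.
Expected count E = 112 × 96 / 224 = 48.000.
Contribution = (O − E)²/E = (35 − 48.000)² / 48.000 = 3.52.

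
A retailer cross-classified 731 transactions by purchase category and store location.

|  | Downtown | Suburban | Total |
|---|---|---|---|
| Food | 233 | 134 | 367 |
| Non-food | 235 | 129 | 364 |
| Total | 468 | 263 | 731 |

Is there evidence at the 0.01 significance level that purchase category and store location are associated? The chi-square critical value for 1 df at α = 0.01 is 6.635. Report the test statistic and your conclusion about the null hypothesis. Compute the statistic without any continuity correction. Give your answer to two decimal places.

0.09; fail to reject H₀

Grand total N = 731.
Expected counts (row total × column total / N):
  Food, Downtown: 367×468/731 = 234.960
  Food, Suburban: 367×263/731 = 132.040
  Non-food, Downtown: 364×468/731 = 233.040
  Non-food, Suburban: 364×263/731 = 130.960
Contributions (O − E)²/E:
  (233 − 234.960)²/234.960 = 0.0164
  (134 − 132.040)²/132.040 = 0.0291
  (235 − 233.040)²/233.040 = 0.0165
  (129 − 130.960)²/130.960 = 0.0293
χ² = 0.0164 + 0.0291 + 0.0165 + 0.0293 = 0.09
df = (2−1)(2−1) = 1. Since 0.09 < 6.635, fail to reject the null hypothesis of independence at α = 0.01.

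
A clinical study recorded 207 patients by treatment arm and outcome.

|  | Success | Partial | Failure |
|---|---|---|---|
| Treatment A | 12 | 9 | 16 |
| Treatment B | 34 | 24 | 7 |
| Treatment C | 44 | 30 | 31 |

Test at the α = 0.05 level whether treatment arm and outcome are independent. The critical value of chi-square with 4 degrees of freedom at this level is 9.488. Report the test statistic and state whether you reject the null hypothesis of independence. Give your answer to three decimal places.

Row totals: 37, 65, 105. Column totals: 90, 63, 54. Grand total N = 207.
Expected counts (row total × column total / N):
  Treatment A, Success: 37×90/207 = 16.0870
  Treatment A, Partial: 37×63/207 = 11.2609
  Treatment A, Failure: 37×54/207 = 9.6522
  Treatment B, Success: 65×90/207 = 28.2609
  Treatment B, Partial: 65×63/207 = 19.7826
  Treatment B, Failure: 65×54/207 = 16.9565
  Treatment C, Success: 105×90/207 = 45.6522
  Treatment C, Partial: 105×63/207 = 31.9565
  Treatment C, Failure: 105×54/207 = 27.3913
Contributions (O − E)²/E:
  (12 − 16.0870)²/16.0870 = 1.0383
  (9 − 11.2609)²/11.2609 = 0.4539
  (16 − 9.6522)²/9.6522 = 4.1747
  (34 − 28.2609)²/28.2609 = 1.1655
  (24 − 19.7826)²/19.7826 = 0.8991
  (7 − 16.9565)²/16.9565 = 5.8462
  (44 − 45.6522)²/45.6522 = 0.0598
  (30 − 31.9565)²/31.9565 = 0.1198
  (31 − 27.3913)²/27.3913 = 0.4754
χ² = 1.0383 + 0.4539 + 4.1747 + 1.1655 + 0.8991 + 5.8462 + 0.0598 + 0.1198 + 0.4754 = 14.233
df = (3−1)(3−1) = 4. Since 14.233 > 9.488, reject the null hypothesis of independence at α = 0.05.

14.233; reject H₀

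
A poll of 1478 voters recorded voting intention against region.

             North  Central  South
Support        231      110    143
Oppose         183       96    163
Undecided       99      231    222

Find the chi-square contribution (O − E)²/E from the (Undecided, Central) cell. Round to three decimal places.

28.157

Row total (Undecided) = 552; column total (Central) = 437; N = 1478.
Expected count E = 552 × 437 / 1478 = 163.2097.
Contribution = (O − E)²/E = (231 − 163.2097)² / 163.2097 = 28.157.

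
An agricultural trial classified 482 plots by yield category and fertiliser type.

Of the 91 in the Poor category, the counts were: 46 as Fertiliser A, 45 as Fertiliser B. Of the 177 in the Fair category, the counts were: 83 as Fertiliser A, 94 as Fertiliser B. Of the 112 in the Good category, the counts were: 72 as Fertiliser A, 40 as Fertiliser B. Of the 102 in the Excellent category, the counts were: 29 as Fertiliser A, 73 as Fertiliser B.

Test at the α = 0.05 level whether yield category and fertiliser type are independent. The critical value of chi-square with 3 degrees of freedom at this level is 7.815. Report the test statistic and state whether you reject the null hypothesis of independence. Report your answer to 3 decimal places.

Row totals: 91, 177, 112, 102. Column totals: 230, 252. Grand total N = 482.
Expected counts (row total × column total / N):
  Poor, Fertiliser A: 91×230/482 = 43.4232
  Poor, Fertiliser B: 91×252/482 = 47.5768
  Fair, Fertiliser A: 177×230/482 = 84.4606
  Fair, Fertiliser B: 177×252/482 = 92.5394
  Good, Fertiliser A: 112×230/482 = 53.4440
  Good, Fertiliser B: 112×252/482 = 58.5560
  Excellent, Fertiliser A: 102×230/482 = 48.6722
  Excellent, Fertiliser B: 102×252/482 = 53.3278
Contributions (O − E)²/E:
  (46 − 43.4232)²/43.4232 = 0.1529
  (45 − 47.5768)²/47.5768 = 0.1396
  (83 − 84.4606)²/84.4606 = 0.0253
  (94 − 92.5394)²/92.5394 = 0.0231
  (72 − 53.4440)²/53.4440 = 6.4427
  (40 − 58.5560)²/58.5560 = 5.8803
  (29 − 48.6722)²/48.6722 = 7.9511
  (73 − 53.3278)²/53.3278 = 7.2569
χ² = 0.1529 + 0.1396 + 0.0253 + 0.0231 + 6.4427 + 5.8803 + 7.9511 + 7.2569 = 27.872
df = (4−1)(2−1) = 3. Since 27.872 > 7.815, reject the null hypothesis of independence at α = 0.05.

27.872; reject H₀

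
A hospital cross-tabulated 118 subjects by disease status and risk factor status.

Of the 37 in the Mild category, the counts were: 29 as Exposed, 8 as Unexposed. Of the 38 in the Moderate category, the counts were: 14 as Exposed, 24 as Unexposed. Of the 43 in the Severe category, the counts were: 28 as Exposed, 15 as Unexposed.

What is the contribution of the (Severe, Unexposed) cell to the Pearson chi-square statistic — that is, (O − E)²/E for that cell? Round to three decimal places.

0.264

Row total (Severe) = 43; column total (Unexposed) = 47; N = 118.
Expected count E = 43 × 47 / 118 = 17.1271.
Contribution = (O − E)²/E = (15 − 17.1271)² / 17.1271 = 0.264.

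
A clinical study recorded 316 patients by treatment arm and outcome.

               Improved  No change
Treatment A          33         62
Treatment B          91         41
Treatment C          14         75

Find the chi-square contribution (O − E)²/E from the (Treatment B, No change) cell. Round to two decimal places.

Row total (Treatment B) = 132; column total (No change) = 178; N = 316.
Expected count E = 132 × 178 / 316 = 74.354.
Contribution = (O − E)²/E = (41 − 74.354)² / 74.354 = 14.96.

14.96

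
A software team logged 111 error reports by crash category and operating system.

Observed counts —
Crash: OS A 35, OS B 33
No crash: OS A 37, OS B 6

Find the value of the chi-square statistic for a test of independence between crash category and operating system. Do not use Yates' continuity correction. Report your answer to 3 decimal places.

13.818

Row totals: 68, 43. Column totals: 72, 39. Grand total N = 111.
Expected counts (row total × column total / N):
  Crash, OS A: 68×72/111 = 44.1081
  Crash, OS B: 68×39/111 = 23.8919
  No crash, OS A: 43×72/111 = 27.8919
  No crash, OS B: 43×39/111 = 15.1081
Contributions (O − E)²/E:
  (35 − 44.1081)²/44.1081 = 1.8808
  (33 − 23.8919)²/23.8919 = 3.4722
  (37 − 27.8919)²/27.8919 = 2.9743
  (6 − 15.1081)²/15.1081 = 5.4909
χ² = 1.8808 + 3.4722 + 2.9743 + 5.4909 = 13.818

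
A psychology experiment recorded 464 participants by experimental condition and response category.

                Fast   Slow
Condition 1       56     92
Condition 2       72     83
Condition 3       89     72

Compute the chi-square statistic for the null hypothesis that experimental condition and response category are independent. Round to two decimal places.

9.43

Row totals: 148, 155, 161. Column totals: 217, 247. Grand total N = 464.
Expected counts (row total × column total / N):
  Condition 1, Fast: 148×217/464 = 69.216
  Condition 1, Slow: 148×247/464 = 78.784
  Condition 2, Fast: 155×217/464 = 72.489
  Condition 2, Slow: 155×247/464 = 82.511
  Condition 3, Fast: 161×217/464 = 75.295
  Condition 3, Slow: 161×247/464 = 85.705
Contributions (O − E)²/E:
  (56 − 69.216)²/69.216 = 2.5234
  (92 − 78.784)²/78.784 = 2.2170
  (72 − 72.489)²/72.489 = 0.0033
  (83 − 82.511)²/82.511 = 0.0029
  (89 − 75.295)²/75.295 = 2.4945
  (72 − 85.705)²/85.705 = 2.1916
χ² = 2.5234 + 2.2170 + 0.0033 + 0.0029 + 2.4945 + 2.1916 = 9.43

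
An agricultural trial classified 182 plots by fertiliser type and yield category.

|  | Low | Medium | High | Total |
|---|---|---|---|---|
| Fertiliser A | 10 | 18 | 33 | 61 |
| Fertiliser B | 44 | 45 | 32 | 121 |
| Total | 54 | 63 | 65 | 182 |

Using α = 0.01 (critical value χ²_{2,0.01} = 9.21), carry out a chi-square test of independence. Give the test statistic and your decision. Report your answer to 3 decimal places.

Grand total N = 182.
Expected counts (row total × column total / N):
  Fertiliser A, Low: 61×54/182 = 18.0989
  Fertiliser A, Medium: 61×63/182 = 21.1154
  Fertiliser A, High: 61×65/182 = 21.7857
  Fertiliser B, Low: 121×54/182 = 35.9011
  Fertiliser B, Medium: 121×63/182 = 41.8846
  Fertiliser B, High: 121×65/182 = 43.2143
Contributions (O − E)²/E:
  (10 − 18.0989)²/18.0989 = 3.6241
  (18 − 21.1154)²/21.1154 = 0.4597
  (33 − 21.7857)²/21.7857 = 5.7726
  (44 − 35.9011)²/35.9011 = 1.8270
  (45 − 41.8846)²/41.8846 = 0.2317
  (32 − 43.2143)²/43.2143 = 2.9102
χ² = 3.6241 + 0.4597 + 5.7726 + 1.8270 + 0.2317 + 2.9102 = 14.825
df = (2−1)(3−1) = 2. Since 14.825 > 9.21, reject the null hypothesis of independence at α = 0.01.

14.825; reject H₀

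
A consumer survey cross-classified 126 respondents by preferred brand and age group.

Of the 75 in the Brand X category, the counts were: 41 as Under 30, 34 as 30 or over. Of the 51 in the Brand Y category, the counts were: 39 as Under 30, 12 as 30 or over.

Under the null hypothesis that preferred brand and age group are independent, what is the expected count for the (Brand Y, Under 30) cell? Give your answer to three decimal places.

Row total (Brand Y) = 51; column total (Under 30) = 80; grand total N = 126.
Expected count = (row total × column total) / N = 51 × 80 / 126 = 32.381.

32.381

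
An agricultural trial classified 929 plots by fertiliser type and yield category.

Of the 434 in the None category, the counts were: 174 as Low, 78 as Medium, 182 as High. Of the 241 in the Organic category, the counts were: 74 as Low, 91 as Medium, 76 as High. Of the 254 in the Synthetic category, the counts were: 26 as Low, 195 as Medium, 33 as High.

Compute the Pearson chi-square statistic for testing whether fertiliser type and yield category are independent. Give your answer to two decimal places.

Row totals: 434, 241, 254. Column totals: 274, 364, 291. Grand total N = 929.
Expected counts (row total × column total / N):
  None, Low: 434×274/929 = 128.004
  None, Medium: 434×364/929 = 170.050
  None, High: 434×291/929 = 135.946
  Organic, Low: 241×274/929 = 71.081
  Organic, Medium: 241×364/929 = 94.428
  Organic, High: 241×291/929 = 75.491
  Synthetic, Low: 254×274/929 = 74.915
  Synthetic, Medium: 254×364/929 = 99.522
  Synthetic, High: 254×291/929 = 79.563
Contributions (O − E)²/E:
  (174 − 128.004)²/128.004 = 16.5279
  (78 − 170.050)²/170.050 = 49.8277
  (182 − 135.946)²/135.946 = 15.6016
  (74 − 71.081)²/71.081 = 0.1199
  (91 − 94.428)²/94.428 = 0.1244
  (76 − 75.491)²/75.491 = 0.0034
  (26 − 74.915)²/74.915 = 31.9386
  (195 − 99.522)²/99.522 = 91.5983
  (33 − 79.563)²/79.563 = 27.2503
χ² = 16.5279 + 49.8277 + 15.6016 + 0.1199 + 0.1244 + 0.0034 + 31.9386 + 91.5983 + 27.2503 = 232.99

232.99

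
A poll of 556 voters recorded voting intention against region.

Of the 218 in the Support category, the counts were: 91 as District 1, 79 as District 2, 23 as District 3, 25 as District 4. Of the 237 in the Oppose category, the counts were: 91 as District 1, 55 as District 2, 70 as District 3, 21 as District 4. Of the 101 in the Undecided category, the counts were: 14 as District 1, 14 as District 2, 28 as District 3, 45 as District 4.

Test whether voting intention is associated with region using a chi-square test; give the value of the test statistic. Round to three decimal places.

112.379

Row totals: 218, 237, 101. Column totals: 196, 148, 121, 91. Grand total N = 556.
Expected counts (row total × column total / N):
  Support, District 1: 218×196/556 = 76.84892
  Support, District 2: 218×148/556 = 58.02878
  Support, District 3: 218×121/556 = 47.44245
  Support, District 4: 218×91/556 = 35.67986
  Oppose, District 1: 237×196/556 = 83.54676
  Oppose, District 2: 237×148/556 = 63.08633
  Oppose, District 3: 237×121/556 = 51.57734
  Oppose, District 4: 237×91/556 = 38.78957
  Undecided, District 1: 101×196/556 = 35.60432
  Undecided, District 2: 101×148/556 = 26.88489
  Undecided, District 3: 101×121/556 = 21.98022
  Undecided, District 4: 101×91/556 = 16.53058
Contributions (O − E)²/E:
  (91 − 76.84892)²/76.84892 = 2.6058
  (79 − 58.02878)²/58.02878 = 7.5789
  (23 − 47.44245)²/47.44245 = 12.5928
  (25 − 35.67986)²/35.67986 = 3.1967
  (91 − 83.54676)²/83.54676 = 0.6649
  (55 − 63.08633)²/63.08633 = 1.0365
  (70 − 51.57734)²/51.57734 = 6.5803
  (21 − 38.78957)²/38.78957 = 8.1586
  (14 − 35.60432)²/35.60432 = 13.1093
  (14 − 26.88489)²/26.88489 = 6.1752
  (28 − 21.98022)²/21.98022 = 1.6487
  (45 − 16.53058)²/16.53058 = 49.0308
χ² = 2.6058 + 7.5789 + 12.5928 + 3.1967 + 0.6649 + 1.0365 + 6.5803 + 8.1586 + 13.1093 + 6.1752 + 1.6487 + 49.0308 = 112.379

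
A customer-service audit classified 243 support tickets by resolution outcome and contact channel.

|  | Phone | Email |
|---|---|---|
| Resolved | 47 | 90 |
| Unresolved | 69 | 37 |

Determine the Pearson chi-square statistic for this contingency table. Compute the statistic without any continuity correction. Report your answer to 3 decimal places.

Row totals: 137, 106. Column totals: 116, 127. Grand total N = 243.
Expected counts (row total × column total / N):
  Resolved, Phone: 137×116/243 = 65.3992
  Resolved, Email: 137×127/243 = 71.6008
  Unresolved, Phone: 106×116/243 = 50.6008
  Unresolved, Email: 106×127/243 = 55.3992
Contributions (O − E)²/E:
  (47 − 65.3992)²/65.3992 = 5.1764
  (90 − 71.6008)²/71.6008 = 4.7280
  (69 − 50.6008)²/50.6008 = 6.6902
  (37 − 55.3992)²/55.3992 = 6.1107
χ² = 5.1764 + 4.7280 + 6.6902 + 6.1107 = 22.705

22.705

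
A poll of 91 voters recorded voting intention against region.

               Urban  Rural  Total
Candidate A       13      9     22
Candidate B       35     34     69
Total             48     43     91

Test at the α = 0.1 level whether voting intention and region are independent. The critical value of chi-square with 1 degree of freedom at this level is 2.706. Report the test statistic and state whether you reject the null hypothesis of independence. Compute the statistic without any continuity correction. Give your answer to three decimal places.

Grand total N = 91.
Expected counts (row total × column total / N):
  Candidate A, Urban: 22×48/91 = 11.6044
  Candidate A, Rural: 22×43/91 = 10.3956
  Candidate B, Urban: 69×48/91 = 36.3956
  Candidate B, Rural: 69×43/91 = 32.6044
Contributions (O − E)²/E:
  (13 − 11.6044)²/11.6044 = 0.1678
  (9 − 10.3956)²/10.3956 = 0.1874
  (35 − 36.3956)²/36.3956 = 0.0535
  (34 − 32.6044)²/32.6044 = 0.0597
χ² = 0.1678 + 0.1874 + 0.0535 + 0.0597 = 0.468
df = (2−1)(2−1) = 1. Since 0.468 < 2.706, fail to reject the null hypothesis of independence at α = 0.1.

0.468; fail to reject H₀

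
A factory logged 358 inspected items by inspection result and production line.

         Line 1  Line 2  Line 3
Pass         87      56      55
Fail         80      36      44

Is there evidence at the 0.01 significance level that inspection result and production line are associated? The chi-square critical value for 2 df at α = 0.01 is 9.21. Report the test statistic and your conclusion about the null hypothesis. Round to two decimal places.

Row totals: 198, 160. Column totals: 167, 92, 99. Grand total N = 358.
Expected counts (row total × column total / N):
  Pass, Line 1: 198×167/358 = 92.363
  Pass, Line 2: 198×92/358 = 50.883
  Pass, Line 3: 198×99/358 = 54.754
  Fail, Line 1: 160×167/358 = 74.637
  Fail, Line 2: 160×92/358 = 41.117
  Fail, Line 3: 160×99/358 = 44.246
Contributions (O − E)²/E:
  (87 − 92.363)²/92.363 = 0.3114
  (56 − 50.883)²/50.883 = 0.5146
  (55 − 54.754)²/54.754 = 0.0011
  (80 − 74.637)²/74.637 = 0.3854
  (36 − 41.117)²/41.117 = 0.6368
  (44 − 44.246)²/44.246 = 0.0014
χ² = 0.3114 + 0.5146 + 0.0011 + 0.3854 + 0.6368 + 0.0014 = 1.85
df = (2−1)(3−1) = 2. Since 1.85 < 9.21, fail to reject the null hypothesis of independence at α = 0.01.

1.85; fail to reject H₀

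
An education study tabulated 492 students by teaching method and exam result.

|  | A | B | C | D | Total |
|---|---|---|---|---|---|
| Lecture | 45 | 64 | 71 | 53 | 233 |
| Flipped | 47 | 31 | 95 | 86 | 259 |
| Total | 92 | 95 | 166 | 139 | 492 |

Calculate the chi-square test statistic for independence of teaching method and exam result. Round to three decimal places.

Grand total N = 492.
Expected counts (row total × column total / N):
  Lecture, A: 233×92/492 = 43.5691
  Lecture, B: 233×95/492 = 44.9898
  Lecture, C: 233×166/492 = 78.6138
  Lecture, D: 233×139/492 = 65.8272
  Flipped, A: 259×92/492 = 48.4309
  Flipped, B: 259×95/492 = 50.0102
  Flipped, C: 259×166/492 = 87.3862
  Flipped, D: 259×139/492 = 73.1728
Contributions (O − E)²/E:
  (45 − 43.5691)²/43.5691 = 0.0470
  (64 − 44.9898)²/44.9898 = 8.0327
  (71 − 78.6138)²/78.6138 = 0.7374
  (53 − 65.8272)²/65.8272 = 2.4995
  (47 − 48.4309)²/48.4309 = 0.0423
  (31 − 50.0102)²/50.0102 = 7.2263
  (95 − 87.3862)²/87.3862 = 0.6634
  (86 − 73.1728)²/73.1728 = 2.2486
χ² = 0.0470 + 8.0327 + 0.7374 + 2.4995 + 0.0423 + 7.2263 + 0.6634 + 2.2486 = 21.497

21.497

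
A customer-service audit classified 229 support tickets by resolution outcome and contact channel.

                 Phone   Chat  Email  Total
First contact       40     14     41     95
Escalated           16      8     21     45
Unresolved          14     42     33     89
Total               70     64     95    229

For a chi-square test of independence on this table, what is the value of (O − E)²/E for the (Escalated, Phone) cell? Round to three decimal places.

0.366

Row total (Escalated) = 45; column total (Phone) = 70; N = 229.
Expected count E = 45 × 70 / 229 = 13.7555.
Contribution = (O − E)²/E = (16 − 13.7555)² / 13.7555 = 0.366.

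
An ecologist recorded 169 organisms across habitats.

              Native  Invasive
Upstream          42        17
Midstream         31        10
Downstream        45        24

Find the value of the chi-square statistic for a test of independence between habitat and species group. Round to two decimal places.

1.40

Row totals: 59, 41, 69. Column totals: 118, 51. Grand total N = 169.
Expected counts (row total × column total / N):
  Upstream, Native: 59×118/169 = 41.1953
  Upstream, Invasive: 59×51/169 = 17.8047
  Midstream, Native: 41×118/169 = 28.6272
  Midstream, Invasive: 41×51/169 = 12.3728
  Downstream, Native: 69×118/169 = 48.1775
  Downstream, Invasive: 69×51/169 = 20.8225
Contributions (O − E)²/E:
  (42 − 41.1953)²/41.1953 = 0.0157
  (17 − 17.8047)²/17.8047 = 0.0364
  (31 − 28.6272)²/28.6272 = 0.1967
  (10 − 12.3728)²/12.3728 = 0.4550
  (45 − 48.1775)²/48.1775 = 0.2096
  (24 − 20.8225)²/20.8225 = 0.4849
χ² = 0.0157 + 0.0364 + 0.1967 + 0.4550 + 0.2096 + 0.4849 = 1.40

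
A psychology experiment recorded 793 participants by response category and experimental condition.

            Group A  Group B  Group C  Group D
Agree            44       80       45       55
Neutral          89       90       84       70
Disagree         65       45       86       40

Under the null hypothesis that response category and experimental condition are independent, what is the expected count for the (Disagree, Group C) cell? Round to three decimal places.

63.985

Row total (Disagree) = 236; column total (Group C) = 215; grand total N = 793.
Expected count = (row total × column total) / N = 236 × 215 / 793 = 63.985.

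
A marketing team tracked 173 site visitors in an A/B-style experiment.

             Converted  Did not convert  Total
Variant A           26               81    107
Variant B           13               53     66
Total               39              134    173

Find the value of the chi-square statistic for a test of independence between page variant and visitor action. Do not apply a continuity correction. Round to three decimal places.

0.495

Grand total N = 173.
Expected counts (row total × column total / N):
  Variant A, Converted: 107×39/173 = 24.1214
  Variant A, Did not convert: 107×134/173 = 82.8786
  Variant B, Converted: 66×39/173 = 14.8786
  Variant B, Did not convert: 66×134/173 = 51.1214
Contributions (O − E)²/E:
  (26 − 24.1214)²/24.1214 = 0.1463
  (81 − 82.8786)²/82.8786 = 0.0426
  (13 − 14.8786)²/14.8786 = 0.2372
  (53 − 51.1214)²/51.1214 = 0.0690
χ² = 0.1463 + 0.0426 + 0.2372 + 0.0690 = 0.495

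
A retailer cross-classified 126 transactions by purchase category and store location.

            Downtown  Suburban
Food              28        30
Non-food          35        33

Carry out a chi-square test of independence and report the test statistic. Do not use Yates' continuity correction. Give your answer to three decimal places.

Row totals: 58, 68. Column totals: 63, 63. Grand total N = 126.
Expected counts (row total × column total / N):
  Food, Downtown: 58×63/126 = 29.0000
  Food, Suburban: 58×63/126 = 29.0000
  Non-food, Downtown: 68×63/126 = 34.0000
  Non-food, Suburban: 68×63/126 = 34.0000
Contributions (O − E)²/E:
  (28 − 29.0000)²/29.0000 = 0.0345
  (30 − 29.0000)²/29.0000 = 0.0345
  (35 − 34.0000)²/34.0000 = 0.0294
  (33 − 34.0000)²/34.0000 = 0.0294
χ² = 0.0345 + 0.0345 + 0.0294 + 0.0294 = 0.128

0.128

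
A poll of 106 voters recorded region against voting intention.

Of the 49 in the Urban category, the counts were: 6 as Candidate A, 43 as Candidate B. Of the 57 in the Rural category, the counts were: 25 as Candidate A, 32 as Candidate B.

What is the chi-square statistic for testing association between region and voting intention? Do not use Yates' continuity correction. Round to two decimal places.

12.73

Row totals: 49, 57. Column totals: 31, 75. Grand total N = 106.
Expected counts (row total × column total / N):
  Urban, Candidate A: 49×31/106 = 14.330
  Urban, Candidate B: 49×75/106 = 34.670
  Rural, Candidate A: 57×31/106 = 16.670
  Rural, Candidate B: 57×75/106 = 40.330
Contributions (O − E)²/E:
  (6 − 14.330)²/14.330 = 4.8422
  (43 − 34.670)²/34.670 = 2.0014
  (25 − 16.670)²/16.670 = 4.1625
  (32 − 40.330)²/40.330 = 1.7205
χ² = 4.8422 + 2.0014 + 4.1625 + 1.7205 = 12.73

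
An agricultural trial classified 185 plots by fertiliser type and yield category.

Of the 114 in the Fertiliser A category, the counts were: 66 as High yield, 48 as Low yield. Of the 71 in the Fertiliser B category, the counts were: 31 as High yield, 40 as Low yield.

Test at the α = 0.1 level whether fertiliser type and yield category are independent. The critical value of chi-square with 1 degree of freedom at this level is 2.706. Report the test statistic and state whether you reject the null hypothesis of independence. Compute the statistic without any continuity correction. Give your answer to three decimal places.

3.554; reject H₀

Row totals: 114, 71. Column totals: 97, 88. Grand total N = 185.
Expected counts (row total × column total / N):
  Fertiliser A, High yield: 114×97/185 = 59.7730
  Fertiliser A, Low yield: 114×88/185 = 54.2270
  Fertiliser B, High yield: 71×97/185 = 37.2270
  Fertiliser B, Low yield: 71×88/185 = 33.7730
Contributions (O − E)²/E:
  (66 − 59.7730)²/59.7730 = 0.6487
  (48 − 54.2270)²/54.2270 = 0.7151
  (31 − 37.2270)²/37.2270 = 1.0416
  (40 − 33.7730)²/33.7730 = 1.1481
χ² = 0.6487 + 0.7151 + 1.0416 + 1.1481 = 3.554
df = (2−1)(2−1) = 1. Since 3.554 > 2.706, reject the null hypothesis of independence at α = 0.1.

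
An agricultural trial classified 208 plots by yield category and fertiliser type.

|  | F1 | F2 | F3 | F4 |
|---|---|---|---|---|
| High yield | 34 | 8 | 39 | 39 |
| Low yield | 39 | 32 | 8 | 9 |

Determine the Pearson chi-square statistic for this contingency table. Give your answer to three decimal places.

Row totals: 120, 88. Column totals: 73, 40, 47, 48. Grand total N = 208.
Expected counts (row total × column total / N):
  High yield, F1: 120×73/208 = 42.1154
  High yield, F2: 120×40/208 = 23.0769
  High yield, F3: 120×47/208 = 27.1154
  High yield, F4: 120×48/208 = 27.6923
  Low yield, F1: 88×73/208 = 30.8846
  Low yield, F2: 88×40/208 = 16.9231
  Low yield, F3: 88×47/208 = 19.8846
  Low yield, F4: 88×48/208 = 20.3077
Contributions (O − E)²/E:
  (34 − 42.1154)²/42.1154 = 1.5638
  (8 − 23.0769)²/23.0769 = 9.8502
  (39 − 27.1154)²/27.1154 = 5.2090
  (39 − 27.6923)²/27.6923 = 4.6173
  (39 − 30.8846)²/30.8846 = 2.1324
  (32 − 16.9231)²/16.9231 = 13.4321
  (8 − 19.8846)²/19.8846 = 7.1032
  (9 − 20.3077)²/20.3077 = 6.2963
χ² = 1.5638 + 9.8502 + 5.2090 + 4.6173 + 2.1324 + 13.4321 + 7.1032 + 6.2963 = 50.204

50.204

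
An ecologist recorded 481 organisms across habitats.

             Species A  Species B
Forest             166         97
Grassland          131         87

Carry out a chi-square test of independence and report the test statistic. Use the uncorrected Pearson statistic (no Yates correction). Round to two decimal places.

Row totals: 263, 218. Column totals: 297, 184. Grand total N = 481.
Expected counts (row total × column total / N):
  Forest, Species A: 263×297/481 = 162.393
  Forest, Species B: 263×184/481 = 100.607
  Grassland, Species A: 218×297/481 = 134.607
  Grassland, Species B: 218×184/481 = 83.393
Contributions (O − E)²/E:
  (166 − 162.393)²/162.393 = 0.0801
  (97 − 100.607)²/100.607 = 0.1293
  (131 − 134.607)²/134.607 = 0.0967
  (87 − 83.393)²/83.393 = 0.1560
χ² = 0.0801 + 0.1293 + 0.0967 + 0.1560 = 0.46

0.46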